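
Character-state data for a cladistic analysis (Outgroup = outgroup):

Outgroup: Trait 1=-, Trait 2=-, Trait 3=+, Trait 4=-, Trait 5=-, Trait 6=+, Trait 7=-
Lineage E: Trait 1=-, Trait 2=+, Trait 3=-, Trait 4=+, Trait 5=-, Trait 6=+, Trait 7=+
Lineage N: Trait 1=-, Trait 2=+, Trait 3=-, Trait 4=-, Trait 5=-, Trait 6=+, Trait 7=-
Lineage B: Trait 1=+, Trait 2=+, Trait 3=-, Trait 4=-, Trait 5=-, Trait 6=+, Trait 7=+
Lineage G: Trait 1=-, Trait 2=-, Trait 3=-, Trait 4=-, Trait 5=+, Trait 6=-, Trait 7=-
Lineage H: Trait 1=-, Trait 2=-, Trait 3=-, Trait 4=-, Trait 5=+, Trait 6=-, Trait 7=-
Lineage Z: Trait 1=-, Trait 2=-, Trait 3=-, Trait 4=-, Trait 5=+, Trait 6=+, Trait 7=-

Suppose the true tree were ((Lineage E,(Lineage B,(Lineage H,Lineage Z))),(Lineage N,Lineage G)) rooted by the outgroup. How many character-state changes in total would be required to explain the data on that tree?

12

Map each character onto ((Lineage E,(Lineage B,(Lineage H,Lineage Z))),(Lineage N,Lineage G)) (rooted by Outgroup) and count the minimum state changes it requires (Fitch parsimony):
Trait 1: 1; Trait 2: 3; Trait 3: 1; Trait 4: 1; Trait 5: 2; Trait 6: 2; Trait 7: 2.
Total tree length = 12.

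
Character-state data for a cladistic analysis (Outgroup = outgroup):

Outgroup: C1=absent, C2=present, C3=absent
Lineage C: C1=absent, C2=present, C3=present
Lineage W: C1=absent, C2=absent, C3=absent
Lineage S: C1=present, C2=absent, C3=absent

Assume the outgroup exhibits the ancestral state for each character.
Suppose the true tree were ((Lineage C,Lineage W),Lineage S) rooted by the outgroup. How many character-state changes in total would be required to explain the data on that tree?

Map each character onto ((Lineage C,Lineage W),Lineage S) (rooted by Outgroup) and count the minimum state changes it requires (Fitch parsimony):
C1: 1; C2: 2; C3: 1.
Total tree length = 4.

4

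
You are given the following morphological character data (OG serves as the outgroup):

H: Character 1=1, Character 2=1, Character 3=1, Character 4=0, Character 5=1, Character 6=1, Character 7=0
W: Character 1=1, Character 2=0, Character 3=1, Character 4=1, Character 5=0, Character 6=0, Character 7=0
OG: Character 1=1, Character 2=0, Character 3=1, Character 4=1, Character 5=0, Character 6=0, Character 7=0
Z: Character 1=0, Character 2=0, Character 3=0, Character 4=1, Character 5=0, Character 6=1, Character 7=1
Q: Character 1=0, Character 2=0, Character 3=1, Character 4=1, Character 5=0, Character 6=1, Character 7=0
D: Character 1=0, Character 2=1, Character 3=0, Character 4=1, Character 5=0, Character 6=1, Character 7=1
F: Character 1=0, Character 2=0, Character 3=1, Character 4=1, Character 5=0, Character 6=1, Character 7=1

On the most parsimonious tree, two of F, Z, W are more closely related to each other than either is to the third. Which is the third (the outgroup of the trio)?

Character polarity is set by the outgroup: the derived state is whichever differs from the outgroup's state, so for Character 1, Character 3, Character 4 the derived state is '0', and for the remaining characters it is '1'.
Character 1 (derived state '0') is shared by D, F, Q, and Z — a synapomorphy uniting that clade.
Character 2 (state '1') occurs in D and H but conflicts with the nesting implied by the other characters — most parsimoniously interpreted as homoplasy.
Character 3: derived state '0' in D and Z only — synapomorphy for {D, Z}.
Character 4: derived state '0' in H only — an autapomorphy, so it tells us nothing about relationships among taxa.
Character 5 (derived state '1') is unique to H (autapomorphy; uninformative for grouping).
Character 6: derived state '1' in D, F, H, Q, and Z only — synapomorphy for {D, F, H, Q, Z}.
Character 7: derived state '1' in D, F, and Z only — synapomorphy for {D, F, Z}.
Most parsimonious ingroup topology: (((Q,((D,Z),F)),H),W).
F and Z share a more recent common ancestor with each other than either does with W, so W is the least closely related of the three.

W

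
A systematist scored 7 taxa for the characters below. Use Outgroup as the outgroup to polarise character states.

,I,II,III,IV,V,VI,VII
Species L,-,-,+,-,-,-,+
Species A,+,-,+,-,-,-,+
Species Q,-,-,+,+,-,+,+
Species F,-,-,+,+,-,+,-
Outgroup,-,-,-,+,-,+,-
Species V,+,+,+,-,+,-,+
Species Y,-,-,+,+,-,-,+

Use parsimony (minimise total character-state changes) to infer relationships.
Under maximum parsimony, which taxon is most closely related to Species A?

Character polarity is set by the outgroup: the derived state is whichever differs from the outgroup's state, so for IV, VI the derived state is '-', and for the remaining characters it is '+'.
I: derived state '+' in Species A and Species V only — synapomorphy for {Species A, Species V}.
II (derived state '+') is unique to Species V (autapomorphy; uninformative for grouping).
III (derived state '+') is shared by all ingroup taxa — unites the whole ingroup.
IV: derived state '-' in Species A, Species L, and Species V only — synapomorphy for {Species A, Species L, Species V}.
V: derived state '+' in Species V only — an autapomorphy, so it tells us nothing about relationships among taxa.
Only Species A, Species L, Species V, and Species Y show the derived state '-' for VI, supporting them as a clade.
VII (derived state '+') is shared by Species A, Species L, Species Q, Species V, and Species Y — a synapomorphy uniting that clade.
Most parsimonious ingroup topology: ((((Species L,(Species A,Species V)),Species Y),Species Q),Species F).
Species A and Species V form a cherry on this tree, so they are sister taxa.

Species V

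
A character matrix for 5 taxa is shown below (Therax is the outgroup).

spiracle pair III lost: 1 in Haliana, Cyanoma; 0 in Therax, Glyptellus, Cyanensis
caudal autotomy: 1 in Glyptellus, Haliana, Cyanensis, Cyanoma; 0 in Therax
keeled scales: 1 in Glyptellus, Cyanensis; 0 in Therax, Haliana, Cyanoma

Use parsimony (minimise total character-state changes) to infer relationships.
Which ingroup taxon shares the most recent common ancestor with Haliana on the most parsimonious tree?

Cyanoma

The outgroup has state '0' for every character, so '1' is the derived state throughout.
spiracle pair III lost: derived state '1' in Cyanoma and Haliana only — synapomorphy for {Cyanoma, Haliana}.
caudal autotomy (derived state '1') is shared by all ingroup taxa — unites the whole ingroup.
keeled scales (derived state '1') is shared by Cyanensis and Glyptellus — a synapomorphy uniting that clade.
Most parsimonious ingroup topology: ((Glyptellus,Cyanensis),(Haliana,Cyanoma)).
Haliana and Cyanoma form a cherry on this tree, so they are sister taxa.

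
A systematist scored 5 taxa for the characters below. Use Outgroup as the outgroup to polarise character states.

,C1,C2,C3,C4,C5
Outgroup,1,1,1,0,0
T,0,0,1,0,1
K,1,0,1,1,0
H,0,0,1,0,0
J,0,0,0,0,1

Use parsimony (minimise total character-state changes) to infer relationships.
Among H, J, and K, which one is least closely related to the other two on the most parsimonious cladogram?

K

Character polarity is set by the outgroup: the derived state is whichever differs from the outgroup's state, so for C1, C2, C3 the derived state is '0', and for the remaining characters it is '1'.
C1: derived state '0' in H, J, and T only — synapomorphy for {H, J, T}.
All ingroup taxa share the derived state '0' for C2; it defines the ingroup but does not resolve relationships within it.
C3: derived state '0' in J only — an autapomorphy, so it tells us nothing about relationships among taxa.
C4: derived state '1' in K only — an autapomorphy, so it tells us nothing about relationships among taxa.
C5: derived state '1' in J and T only — synapomorphy for {J, T}.
Most parsimonious ingroup topology: (((T,J),H),K).
J and H share a more recent common ancestor with each other than either does with K, so K is the least closely related of the three.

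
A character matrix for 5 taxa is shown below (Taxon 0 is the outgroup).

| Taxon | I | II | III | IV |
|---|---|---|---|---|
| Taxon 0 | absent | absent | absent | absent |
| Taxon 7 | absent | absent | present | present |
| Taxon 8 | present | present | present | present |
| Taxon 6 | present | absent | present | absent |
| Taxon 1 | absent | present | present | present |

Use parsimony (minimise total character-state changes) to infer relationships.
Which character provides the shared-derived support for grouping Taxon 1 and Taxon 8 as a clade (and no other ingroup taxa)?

II

The outgroup has state 'absent' for every character, so 'present' is the derived state throughout.
I (state 'present') occurs in Taxon 6 and Taxon 8 but conflicts with the nesting implied by the other characters — most parsimoniously interpreted as homoplasy.
II: derived state 'present' in Taxon 1 and Taxon 8 only — synapomorphy for {Taxon 1, Taxon 8}.
All ingroup taxa share the derived state 'present' for III; it defines the ingroup but does not resolve relationships within it.
IV (derived state 'present') is shared by Taxon 1, Taxon 7, and Taxon 8 — a synapomorphy uniting that clade.
Most parsimonious ingroup topology: ((Taxon 7,(Taxon 8,Taxon 1)),Taxon 6).
The clade {Taxon 1, Taxon 8} is supported by II: its derived state 'present' occurs in exactly those taxa and in no other taxon (including the outgroup).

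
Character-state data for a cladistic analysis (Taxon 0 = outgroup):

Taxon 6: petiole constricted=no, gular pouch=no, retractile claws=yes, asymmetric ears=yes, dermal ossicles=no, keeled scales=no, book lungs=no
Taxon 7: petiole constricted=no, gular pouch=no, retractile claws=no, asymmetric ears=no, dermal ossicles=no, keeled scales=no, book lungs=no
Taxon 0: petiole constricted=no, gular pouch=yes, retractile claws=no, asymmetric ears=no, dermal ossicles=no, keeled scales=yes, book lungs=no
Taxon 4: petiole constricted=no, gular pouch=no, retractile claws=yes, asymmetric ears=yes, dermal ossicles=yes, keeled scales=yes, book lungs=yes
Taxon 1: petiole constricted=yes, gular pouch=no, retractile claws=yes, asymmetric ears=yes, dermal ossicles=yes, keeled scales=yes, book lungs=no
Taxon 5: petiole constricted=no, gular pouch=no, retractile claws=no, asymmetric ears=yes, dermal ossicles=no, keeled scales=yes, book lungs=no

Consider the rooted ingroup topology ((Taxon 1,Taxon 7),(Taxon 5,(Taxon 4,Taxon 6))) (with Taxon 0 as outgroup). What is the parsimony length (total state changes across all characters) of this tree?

11

Map each character onto ((Taxon 1,Taxon 7),(Taxon 5,(Taxon 4,Taxon 6))) (rooted by Taxon 0) and count the minimum state changes it requires (Fitch parsimony):
petiole constricted: 1; gular pouch: 1; retractile claws: 2; asymmetric ears: 2; dermal ossicles: 2; keeled scales: 2; book lungs: 1.
Total tree length = 11.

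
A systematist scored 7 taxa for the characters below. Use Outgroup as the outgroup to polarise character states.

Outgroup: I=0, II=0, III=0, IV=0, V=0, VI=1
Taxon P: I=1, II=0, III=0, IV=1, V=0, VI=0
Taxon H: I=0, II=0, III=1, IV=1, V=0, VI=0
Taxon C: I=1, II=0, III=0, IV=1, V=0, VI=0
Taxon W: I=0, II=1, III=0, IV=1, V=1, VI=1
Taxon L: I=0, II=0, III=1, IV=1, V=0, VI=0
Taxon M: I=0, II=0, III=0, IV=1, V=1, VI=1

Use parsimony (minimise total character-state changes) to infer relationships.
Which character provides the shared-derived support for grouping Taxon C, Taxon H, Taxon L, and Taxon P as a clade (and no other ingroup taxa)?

VI

Character polarity is set by the outgroup: the derived state is whichever differs from the outgroup's state, so for VI the derived state is '0', and for the remaining characters it is '1'.
I (derived state '1') is shared by Taxon C and Taxon P — a synapomorphy uniting that clade.
II (derived state '1') is unique to Taxon W (autapomorphy; uninformative for grouping).
III: derived state '1' in Taxon H and Taxon L only — synapomorphy for {Taxon H, Taxon L}.
IV (derived state '1') is shared by all ingroup taxa — unites the whole ingroup.
V (derived state '1') is shared by Taxon M and Taxon W — a synapomorphy uniting that clade.
VI: derived state '0' in Taxon C, Taxon H, Taxon L, and Taxon P only — synapomorphy for {Taxon C, Taxon H, Taxon L, Taxon P}.
Most parsimonious ingroup topology: (((Taxon P,Taxon C),(Taxon H,Taxon L)),(Taxon W,Taxon M)).
The clade {Taxon C, Taxon H, Taxon L, Taxon P} is supported by VI: its derived state '0' occurs in exactly those taxa and in no other taxon (including the outgroup).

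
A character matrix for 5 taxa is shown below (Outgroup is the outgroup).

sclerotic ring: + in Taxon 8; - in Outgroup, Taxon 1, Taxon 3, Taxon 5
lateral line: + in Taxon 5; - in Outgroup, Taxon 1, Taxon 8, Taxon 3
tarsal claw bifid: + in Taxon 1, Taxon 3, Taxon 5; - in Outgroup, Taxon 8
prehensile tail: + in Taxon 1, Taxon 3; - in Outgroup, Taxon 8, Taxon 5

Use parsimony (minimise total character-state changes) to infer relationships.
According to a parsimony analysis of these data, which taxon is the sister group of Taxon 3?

Taxon 1

The outgroup has state '-' for every character, so '+' is the derived state throughout.
sclerotic ring: derived state '+' in Taxon 8 only — an autapomorphy, so it tells us nothing about relationships among taxa.
lateral line: derived state '+' in Taxon 5 only — an autapomorphy, so it tells us nothing about relationships among taxa.
tarsal claw bifid (derived state '+') is shared by Taxon 1, Taxon 3, and Taxon 5 — a synapomorphy uniting that clade.
Only Taxon 1 and Taxon 3 show the derived state '+' for prehensile tail, supporting them as a clade.
Most parsimonious ingroup topology: (Taxon 8,(Taxon 5,(Taxon 3,Taxon 1))).
Taxon 3 and Taxon 1 form a cherry on this tree, so they are sister taxa.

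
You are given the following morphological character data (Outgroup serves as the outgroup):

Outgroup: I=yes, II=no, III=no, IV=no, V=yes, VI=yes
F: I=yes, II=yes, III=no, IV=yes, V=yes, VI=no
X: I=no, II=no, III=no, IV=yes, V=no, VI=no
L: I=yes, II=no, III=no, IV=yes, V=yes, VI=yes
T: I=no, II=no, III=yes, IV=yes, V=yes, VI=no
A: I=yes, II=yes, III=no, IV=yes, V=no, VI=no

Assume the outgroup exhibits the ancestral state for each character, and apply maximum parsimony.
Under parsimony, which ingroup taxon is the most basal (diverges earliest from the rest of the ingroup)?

Character polarity is set by the outgroup: the derived state is whichever differs from the outgroup's state, so for I, V, VI the derived state is 'no', and for the remaining characters it is 'yes'.
I: derived state 'no' in T and X only — synapomorphy for {T, X}.
II (derived state 'yes') is shared by A and F — a synapomorphy uniting that clade.
III: derived state 'yes' in T only — an autapomorphy, so it tells us nothing about relationships among taxa.
IV (derived state 'yes') is shared by all ingroup taxa — unites the whole ingroup.
V (state 'no') occurs in A and X but conflicts with the nesting implied by the other characters — most parsimoniously interpreted as homoplasy.
VI: derived state 'no' in A, F, T, and X only — synapomorphy for {A, F, T, X}.
Most parsimonious ingroup topology: (((F,A),(X,T)),L).
L is sister to the clade containing all other ingroup taxa, so it is the earliest-diverging (most basal) ingroup lineage.

L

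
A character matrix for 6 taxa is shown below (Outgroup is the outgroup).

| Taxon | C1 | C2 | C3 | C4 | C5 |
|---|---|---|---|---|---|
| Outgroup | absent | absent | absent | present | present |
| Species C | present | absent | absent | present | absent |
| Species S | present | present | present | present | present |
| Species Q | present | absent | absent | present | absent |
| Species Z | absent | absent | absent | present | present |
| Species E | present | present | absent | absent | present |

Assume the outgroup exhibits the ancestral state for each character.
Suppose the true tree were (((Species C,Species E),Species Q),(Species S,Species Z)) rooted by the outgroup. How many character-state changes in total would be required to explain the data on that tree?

8

Map each character onto (((Species C,Species E),Species Q),(Species S,Species Z)) (rooted by Outgroup) and count the minimum state changes it requires (Fitch parsimony):
C1: 2; C2: 2; C3: 1; C4: 1; C5: 2.
Total tree length = 8.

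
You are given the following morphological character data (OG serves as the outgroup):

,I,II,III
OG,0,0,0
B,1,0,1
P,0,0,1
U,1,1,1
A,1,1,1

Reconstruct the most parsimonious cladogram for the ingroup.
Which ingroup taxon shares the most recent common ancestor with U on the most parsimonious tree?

The outgroup has state '0' for every character, so '1' is the derived state throughout.
I: derived state '1' in A, B, and U only — synapomorphy for {A, B, U}.
Only A and U show the derived state '1' for II, supporting them as a clade.
III (derived state '1') is shared by all ingroup taxa — unites the whole ingroup.
Most parsimonious ingroup topology: ((B,(U,A)),P).
U and A form a cherry on this tree, so they are sister taxa.

A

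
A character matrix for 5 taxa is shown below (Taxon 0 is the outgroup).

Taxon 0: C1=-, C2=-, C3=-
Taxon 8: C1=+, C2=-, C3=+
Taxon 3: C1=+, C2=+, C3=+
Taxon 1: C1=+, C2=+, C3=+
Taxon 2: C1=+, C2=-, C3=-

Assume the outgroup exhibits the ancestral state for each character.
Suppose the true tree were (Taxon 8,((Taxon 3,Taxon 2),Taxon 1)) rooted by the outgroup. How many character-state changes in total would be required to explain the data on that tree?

5

Map each character onto (Taxon 8,((Taxon 3,Taxon 2),Taxon 1)) (rooted by Taxon 0) and count the minimum state changes it requires (Fitch parsimony):
C1: 1; C2: 2; C3: 2.
Total tree length = 5.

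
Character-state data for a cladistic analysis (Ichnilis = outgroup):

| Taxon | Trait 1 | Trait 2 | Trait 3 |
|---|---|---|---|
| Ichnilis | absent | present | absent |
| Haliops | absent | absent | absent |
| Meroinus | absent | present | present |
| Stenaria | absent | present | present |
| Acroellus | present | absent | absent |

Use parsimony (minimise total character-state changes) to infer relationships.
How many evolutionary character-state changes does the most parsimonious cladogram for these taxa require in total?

3

Character polarity is set by the outgroup: the derived state is whichever differs from the outgroup's state, so for Trait 2 the derived state is 'absent', and for the remaining characters it is 'present'.
Trait 1 (derived state 'present') is unique to Acroellus (autapomorphy; uninformative for grouping).
Trait 2: derived state 'absent' in Acroellus and Haliops only — synapomorphy for {Acroellus, Haliops}.
Trait 3 (derived state 'present') is shared by Meroinus and Stenaria — a synapomorphy uniting that clade.
Most parsimonious ingroup topology: ((Haliops,Acroellus),(Meroinus,Stenaria)).
Changes per character on this tree: Trait 1: 1; Trait 2: 1; Trait 3: 1.
Total = 3.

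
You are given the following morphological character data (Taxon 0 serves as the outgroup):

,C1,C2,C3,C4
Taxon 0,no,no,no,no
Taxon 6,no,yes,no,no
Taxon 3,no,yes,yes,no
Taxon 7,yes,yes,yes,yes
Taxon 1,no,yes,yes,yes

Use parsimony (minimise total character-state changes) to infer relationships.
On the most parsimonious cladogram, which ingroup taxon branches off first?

The outgroup has state 'no' for every character, so 'yes' is the derived state throughout.
C1 (derived state 'yes') is unique to Taxon 7 (autapomorphy; uninformative for grouping).
C2 (derived state 'yes') is shared by all ingroup taxa — unites the whole ingroup.
C3 (derived state 'yes') is shared by Taxon 1, Taxon 3, and Taxon 7 — a synapomorphy uniting that clade.
C4: derived state 'yes' in Taxon 1 and Taxon 7 only — synapomorphy for {Taxon 1, Taxon 7}.
Most parsimonious ingroup topology: (Taxon 6,(Taxon 3,(Taxon 7,Taxon 1))).
Taxon 6 is sister to the clade containing all other ingroup taxa, so it is the earliest-diverging (most basal) ingroup lineage.

Taxon 6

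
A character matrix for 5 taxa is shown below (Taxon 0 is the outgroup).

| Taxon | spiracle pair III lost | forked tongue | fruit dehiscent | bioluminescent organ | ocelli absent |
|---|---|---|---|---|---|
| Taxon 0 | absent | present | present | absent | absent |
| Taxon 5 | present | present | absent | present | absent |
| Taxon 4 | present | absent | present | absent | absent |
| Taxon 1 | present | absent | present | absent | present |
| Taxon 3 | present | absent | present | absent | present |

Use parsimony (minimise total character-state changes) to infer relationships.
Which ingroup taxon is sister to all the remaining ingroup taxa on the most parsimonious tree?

Taxon 5

Character polarity is set by the outgroup: the derived state is whichever differs from the outgroup's state, so for forked tongue, fruit dehiscent the derived state is 'absent', and for the remaining characters it is 'present'.
All ingroup taxa share the derived state 'present' for spiracle pair III lost; it defines the ingroup but does not resolve relationships within it.
Only Taxon 1, Taxon 3, and Taxon 4 show the derived state 'absent' for forked tongue, supporting them as a clade.
fruit dehiscent: derived state 'absent' in Taxon 5 only — an autapomorphy, so it tells us nothing about relationships among taxa.
bioluminescent organ (derived state 'present') is unique to Taxon 5 (autapomorphy; uninformative for grouping).
ocelli absent (derived state 'present') is shared by Taxon 1 and Taxon 3 — a synapomorphy uniting that clade.
Most parsimonious ingroup topology: (Taxon 5,(Taxon 4,(Taxon 1,Taxon 3))).
Taxon 5 is sister to the clade containing all other ingroup taxa, so it is the earliest-diverging (most basal) ingroup lineage.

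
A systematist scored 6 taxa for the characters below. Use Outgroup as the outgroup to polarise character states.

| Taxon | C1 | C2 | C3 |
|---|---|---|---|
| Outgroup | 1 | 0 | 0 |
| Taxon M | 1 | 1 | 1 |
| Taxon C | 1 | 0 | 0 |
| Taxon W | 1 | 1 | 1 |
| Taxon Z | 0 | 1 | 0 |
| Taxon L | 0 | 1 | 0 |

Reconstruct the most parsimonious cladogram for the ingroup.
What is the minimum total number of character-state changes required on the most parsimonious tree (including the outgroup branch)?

Character polarity is set by the outgroup: the derived state is whichever differs from the outgroup's state, so for C1 the derived state is '0', and for the remaining characters it is '1'.
C1: derived state '0' in Taxon L and Taxon Z only — synapomorphy for {Taxon L, Taxon Z}.
Only Taxon L, Taxon M, Taxon W, and Taxon Z show the derived state '1' for C2, supporting them as a clade.
Only Taxon M and Taxon W show the derived state '1' for C3, supporting them as a clade.
Most parsimonious ingroup topology: (((Taxon M,Taxon W),(Taxon Z,Taxon L)),Taxon C).
Changes per character on this tree: C1: 1; C2: 1; C3: 1.
Total = 3.

3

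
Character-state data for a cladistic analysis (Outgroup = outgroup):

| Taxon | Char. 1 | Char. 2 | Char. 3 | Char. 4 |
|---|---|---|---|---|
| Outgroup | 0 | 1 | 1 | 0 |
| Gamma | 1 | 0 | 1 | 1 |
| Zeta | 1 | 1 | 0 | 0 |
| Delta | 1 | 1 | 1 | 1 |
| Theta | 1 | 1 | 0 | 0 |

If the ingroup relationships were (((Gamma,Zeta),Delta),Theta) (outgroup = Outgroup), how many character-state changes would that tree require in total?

6

Map each character onto (((Gamma,Zeta),Delta),Theta) (rooted by Outgroup) and count the minimum state changes it requires (Fitch parsimony):
Char. 1: 1; Char. 2: 1; Char. 3: 2; Char. 4: 2.
Total tree length = 6.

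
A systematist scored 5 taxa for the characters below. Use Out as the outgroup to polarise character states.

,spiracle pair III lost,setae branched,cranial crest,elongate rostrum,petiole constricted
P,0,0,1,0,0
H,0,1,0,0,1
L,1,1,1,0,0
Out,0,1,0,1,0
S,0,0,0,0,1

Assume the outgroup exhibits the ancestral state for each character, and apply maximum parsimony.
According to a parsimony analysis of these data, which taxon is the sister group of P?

L

Character polarity is set by the outgroup: the derived state is whichever differs from the outgroup's state, so for setae branched, elongate rostrum the derived state is '0', and for the remaining characters it is '1'.
spiracle pair III lost: derived state '1' in L only — an autapomorphy, so it tells us nothing about relationships among taxa.
setae branched groups P and S, which is incompatible with the clades supported by the remaining characters; treating it as convergent (homoplasy) costs fewer steps than any alternative tree.
cranial crest: derived state '1' in L and P only — synapomorphy for {L, P}.
All ingroup taxa share the derived state '0' for elongate rostrum; it defines the ingroup but does not resolve relationships within it.
petiole constricted (derived state '1') is shared by H and S — a synapomorphy uniting that clade.
Most parsimonious ingroup topology: ((L,P),(H,S)).
P and L form a cherry on this tree, so they are sister taxa.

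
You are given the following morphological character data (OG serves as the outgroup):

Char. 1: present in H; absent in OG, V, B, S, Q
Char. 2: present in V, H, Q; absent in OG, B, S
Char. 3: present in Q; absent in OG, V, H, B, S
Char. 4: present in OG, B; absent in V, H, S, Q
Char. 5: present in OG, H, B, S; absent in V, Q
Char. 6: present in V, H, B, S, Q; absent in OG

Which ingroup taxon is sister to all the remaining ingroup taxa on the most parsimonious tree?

B

Character polarity is set by the outgroup: the derived state is whichever differs from the outgroup's state, so for Char. 4, Char. 5 the derived state is 'absent', and for the remaining characters it is 'present'.
Char. 1 (derived state 'present') is unique to H (autapomorphy; uninformative for grouping).
Char. 2 (derived state 'present') is shared by H, Q, and V — a synapomorphy uniting that clade.
Char. 3 (derived state 'present') is unique to Q (autapomorphy; uninformative for grouping).
Only H, Q, S, and V show the derived state 'absent' for Char. 4, supporting them as a clade.
Char. 5: derived state 'absent' in Q and V only — synapomorphy for {Q, V}.
All ingroup taxa share the derived state 'present' for Char. 6; it defines the ingroup but does not resolve relationships within it.
Most parsimonious ingroup topology: ((((V,Q),H),S),B).
B is sister to the clade containing all other ingroup taxa, so it is the earliest-diverging (most basal) ingroup lineage.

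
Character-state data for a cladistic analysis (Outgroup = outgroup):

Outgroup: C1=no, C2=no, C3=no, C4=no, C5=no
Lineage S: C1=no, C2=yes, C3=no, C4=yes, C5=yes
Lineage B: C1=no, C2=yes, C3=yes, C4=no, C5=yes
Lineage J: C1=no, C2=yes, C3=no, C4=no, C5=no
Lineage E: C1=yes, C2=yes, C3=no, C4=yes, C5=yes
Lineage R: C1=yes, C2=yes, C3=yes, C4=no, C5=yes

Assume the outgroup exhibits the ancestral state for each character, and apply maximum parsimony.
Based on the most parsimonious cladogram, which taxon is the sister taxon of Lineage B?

Lineage R

The outgroup has state 'no' for every character, so 'yes' is the derived state throughout.
C1 groups Lineage E and Lineage R, which is incompatible with the clades supported by the remaining characters; treating it as convergent (homoplasy) costs fewer steps than any alternative tree.
C2 (derived state 'yes') is shared by all ingroup taxa — unites the whole ingroup.
Only Lineage B and Lineage R show the derived state 'yes' for C3, supporting them as a clade.
Only Lineage E and Lineage S show the derived state 'yes' for C4, supporting them as a clade.
C5: derived state 'yes' in Lineage B, Lineage E, Lineage R, and Lineage S only — synapomorphy for {Lineage B, Lineage E, Lineage R, Lineage S}.
Most parsimonious ingroup topology: (((Lineage S,Lineage E),(Lineage B,Lineage R)),Lineage J).
Lineage B and Lineage R form a cherry on this tree, so they are sister taxa.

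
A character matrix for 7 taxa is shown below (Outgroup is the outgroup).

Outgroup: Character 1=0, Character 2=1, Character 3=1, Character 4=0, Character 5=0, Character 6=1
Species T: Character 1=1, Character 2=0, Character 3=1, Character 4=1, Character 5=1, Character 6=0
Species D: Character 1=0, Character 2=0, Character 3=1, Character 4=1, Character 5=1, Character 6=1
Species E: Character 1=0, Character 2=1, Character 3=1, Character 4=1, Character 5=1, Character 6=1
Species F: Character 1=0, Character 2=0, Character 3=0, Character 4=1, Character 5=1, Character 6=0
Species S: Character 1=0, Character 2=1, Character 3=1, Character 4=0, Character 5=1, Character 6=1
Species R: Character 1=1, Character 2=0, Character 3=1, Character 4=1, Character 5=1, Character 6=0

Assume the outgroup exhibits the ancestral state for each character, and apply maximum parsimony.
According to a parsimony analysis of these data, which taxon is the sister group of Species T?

Character polarity is set by the outgroup: the derived state is whichever differs from the outgroup's state, so for Character 2, Character 3, Character 6 the derived state is '0', and for the remaining characters it is '1'.
Character 1: derived state '1' in Species R and Species T only — synapomorphy for {Species R, Species T}.
Character 2: derived state '0' in Species D, Species F, Species R, and Species T only — synapomorphy for {Species D, Species F, Species R, Species T}.
Character 3 (derived state '0') is unique to Species F (autapomorphy; uninformative for grouping).
Only Species D, Species E, Species F, Species R, and Species T show the derived state '1' for Character 4, supporting them as a clade.
Character 5 (derived state '1') is shared by all ingroup taxa — unites the whole ingroup.
Character 6: derived state '0' in Species F, Species R, and Species T only — synapomorphy for {Species F, Species R, Species T}.
Most parsimonious ingroup topology: (((((Species T,Species R),Species F),Species D),Species E),Species S).
Species T and Species R form a cherry on this tree, so they are sister taxa.

Species R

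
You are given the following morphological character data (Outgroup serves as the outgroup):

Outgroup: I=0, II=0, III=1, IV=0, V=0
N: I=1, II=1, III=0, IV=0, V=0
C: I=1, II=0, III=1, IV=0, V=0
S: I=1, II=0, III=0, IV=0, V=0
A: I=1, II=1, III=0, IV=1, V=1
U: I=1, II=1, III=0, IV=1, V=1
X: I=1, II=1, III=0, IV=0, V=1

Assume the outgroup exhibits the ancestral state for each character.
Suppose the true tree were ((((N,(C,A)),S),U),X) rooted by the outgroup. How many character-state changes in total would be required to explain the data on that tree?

11

Map each character onto ((((N,(C,A)),S),U),X) (rooted by Outgroup) and count the minimum state changes it requires (Fitch parsimony):
I: 1; II: 3; III: 2; IV: 2; V: 3.
Total tree length = 11.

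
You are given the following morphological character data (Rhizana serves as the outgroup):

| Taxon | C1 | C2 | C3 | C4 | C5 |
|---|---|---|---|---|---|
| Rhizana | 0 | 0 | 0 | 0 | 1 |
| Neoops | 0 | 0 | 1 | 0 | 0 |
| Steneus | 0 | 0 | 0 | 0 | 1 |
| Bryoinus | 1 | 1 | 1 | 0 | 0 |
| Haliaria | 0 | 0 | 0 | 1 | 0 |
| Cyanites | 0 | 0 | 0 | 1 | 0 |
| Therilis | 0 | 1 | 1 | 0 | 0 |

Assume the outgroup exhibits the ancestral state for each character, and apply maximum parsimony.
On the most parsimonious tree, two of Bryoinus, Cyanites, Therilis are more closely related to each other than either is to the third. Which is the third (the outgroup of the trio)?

Character polarity is set by the outgroup: the derived state is whichever differs from the outgroup's state, so for C5 the derived state is '0', and for the remaining characters it is '1'.
C1 (derived state '1') is unique to Bryoinus (autapomorphy; uninformative for grouping).
Only Bryoinus and Therilis show the derived state '1' for C2, supporting them as a clade.
C3: derived state '1' in Bryoinus, Neoops, and Therilis only — synapomorphy for {Bryoinus, Neoops, Therilis}.
C4: derived state '1' in Cyanites and Haliaria only — synapomorphy for {Cyanites, Haliaria}.
C5: derived state '0' in Bryoinus, Cyanites, Haliaria, Neoops, and Therilis only — synapomorphy for {Bryoinus, Cyanites, Haliaria, Neoops, Therilis}.
Most parsimonious ingroup topology: (((Neoops,(Bryoinus,Therilis)),(Haliaria,Cyanites)),Steneus).
Bryoinus and Therilis share a more recent common ancestor with each other than either does with Cyanites, so Cyanites is the least closely related of the three.

Cyanites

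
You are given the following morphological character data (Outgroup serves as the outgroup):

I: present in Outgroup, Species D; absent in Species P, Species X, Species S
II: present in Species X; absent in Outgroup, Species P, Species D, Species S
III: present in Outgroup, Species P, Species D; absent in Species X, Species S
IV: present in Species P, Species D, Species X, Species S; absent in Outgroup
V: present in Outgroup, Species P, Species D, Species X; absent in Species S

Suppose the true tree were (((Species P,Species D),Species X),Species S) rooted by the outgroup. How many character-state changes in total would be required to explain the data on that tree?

Map each character onto (((Species P,Species D),Species X),Species S) (rooted by Outgroup) and count the minimum state changes it requires (Fitch parsimony):
I: 2; II: 1; III: 2; IV: 1; V: 1.
Total tree length = 7.

7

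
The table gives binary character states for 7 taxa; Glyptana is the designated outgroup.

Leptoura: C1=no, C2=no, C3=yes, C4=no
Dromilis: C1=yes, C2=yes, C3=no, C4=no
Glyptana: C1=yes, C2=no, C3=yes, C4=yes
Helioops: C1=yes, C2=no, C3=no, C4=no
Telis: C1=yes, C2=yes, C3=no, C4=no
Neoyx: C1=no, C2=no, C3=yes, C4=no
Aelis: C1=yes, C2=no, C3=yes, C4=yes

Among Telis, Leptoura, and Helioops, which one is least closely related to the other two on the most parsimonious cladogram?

Leptoura

Character polarity is set by the outgroup: the derived state is whichever differs from the outgroup's state, so for C1, C3, C4 the derived state is 'no', and for the remaining characters it is 'yes'.
Only Leptoura and Neoyx show the derived state 'no' for C1, supporting them as a clade.
C2: derived state 'yes' in Dromilis and Telis only — synapomorphy for {Dromilis, Telis}.
C3 (derived state 'no') is shared by Dromilis, Helioops, and Telis — a synapomorphy uniting that clade.
C4 (derived state 'no') is shared by Dromilis, Helioops, Leptoura, Neoyx, and Telis — a synapomorphy uniting that clade.
Most parsimonious ingroup topology: (((Helioops,(Telis,Dromilis)),(Leptoura,Neoyx)),Aelis).
Helioops and Telis share a more recent common ancestor with each other than either does with Leptoura, so Leptoura is the least closely related of the three.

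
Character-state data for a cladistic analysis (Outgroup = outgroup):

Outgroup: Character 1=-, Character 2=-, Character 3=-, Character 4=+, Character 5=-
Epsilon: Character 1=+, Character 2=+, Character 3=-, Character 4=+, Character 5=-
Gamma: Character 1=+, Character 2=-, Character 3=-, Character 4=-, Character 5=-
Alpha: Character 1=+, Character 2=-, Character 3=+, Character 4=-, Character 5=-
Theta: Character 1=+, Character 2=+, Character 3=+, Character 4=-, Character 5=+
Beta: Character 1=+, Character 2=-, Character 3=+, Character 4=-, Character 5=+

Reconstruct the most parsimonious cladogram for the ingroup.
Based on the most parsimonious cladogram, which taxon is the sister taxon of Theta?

Beta

Character polarity is set by the outgroup: the derived state is whichever differs from the outgroup's state, so for Character 4 the derived state is '-', and for the remaining characters it is '+'.
Character 1 (derived state '+') is shared by all ingroup taxa — unites the whole ingroup.
Character 2 groups Epsilon and Theta, which is incompatible with the clades supported by the remaining characters; treating it as convergent (homoplasy) costs fewer steps than any alternative tree.
Only Alpha, Beta, and Theta show the derived state '+' for Character 3, supporting them as a clade.
Only Alpha, Beta, Gamma, and Theta show the derived state '-' for Character 4, supporting them as a clade.
Character 5: derived state '+' in Beta and Theta only — synapomorphy for {Beta, Theta}.
Most parsimonious ingroup topology: (Epsilon,(Gamma,(Alpha,(Theta,Beta)))).
Theta and Beta form a cherry on this tree, so they are sister taxa.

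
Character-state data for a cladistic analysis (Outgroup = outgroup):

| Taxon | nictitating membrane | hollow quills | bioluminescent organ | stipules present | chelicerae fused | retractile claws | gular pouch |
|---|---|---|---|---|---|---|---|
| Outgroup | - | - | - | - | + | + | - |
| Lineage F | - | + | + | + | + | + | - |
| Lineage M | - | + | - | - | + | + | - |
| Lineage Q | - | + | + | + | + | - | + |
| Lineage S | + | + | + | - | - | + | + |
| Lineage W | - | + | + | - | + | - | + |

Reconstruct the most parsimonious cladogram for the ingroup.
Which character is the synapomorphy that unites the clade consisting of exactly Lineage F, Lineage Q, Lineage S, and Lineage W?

Character polarity is set by the outgroup: the derived state is whichever differs from the outgroup's state, so for chelicerae fused, retractile claws the derived state is '-', and for the remaining characters it is '+'.
nictitating membrane (derived state '+') is unique to Lineage S (autapomorphy; uninformative for grouping).
All ingroup taxa share the derived state '+' for hollow quills; it defines the ingroup but does not resolve relationships within it.
bioluminescent organ (derived state '+') is shared by Lineage F, Lineage Q, Lineage S, and Lineage W — a synapomorphy uniting that clade.
stipules present groups Lineage F and Lineage Q, which is incompatible with the clades supported by the remaining characters; treating it as convergent (homoplasy) costs fewer steps than any alternative tree.
chelicerae fused: derived state '-' in Lineage S only — an autapomorphy, so it tells us nothing about relationships among taxa.
retractile claws: derived state '-' in Lineage Q and Lineage W only — synapomorphy for {Lineage Q, Lineage W}.
gular pouch: derived state '+' in Lineage Q, Lineage S, and Lineage W only — synapomorphy for {Lineage Q, Lineage S, Lineage W}.
Most parsimonious ingroup topology: ((Lineage F,((Lineage Q,Lineage W),Lineage S)),Lineage M).
The clade {Lineage F, Lineage Q, Lineage S, Lineage W} is supported by bioluminescent organ: its derived state '+' occurs in exactly those taxa and in no other taxon (including the outgroup).

bioluminescent organ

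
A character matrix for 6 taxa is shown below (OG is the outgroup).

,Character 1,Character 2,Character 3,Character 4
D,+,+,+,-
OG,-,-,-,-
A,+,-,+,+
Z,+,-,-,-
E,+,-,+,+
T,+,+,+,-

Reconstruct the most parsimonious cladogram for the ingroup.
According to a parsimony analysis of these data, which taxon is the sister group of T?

D

The outgroup has state '-' for every character, so '+' is the derived state throughout.
Character 1 (derived state '+') is shared by all ingroup taxa — unites the whole ingroup.
Only D and T show the derived state '+' for Character 2, supporting them as a clade.
Character 3: derived state '+' in A, D, E, and T only — synapomorphy for {A, D, E, T}.
Only A and E show the derived state '+' for Character 4, supporting them as a clade.
Most parsimonious ingroup topology: (((D,T),(E,A)),Z).
T and D form a cherry on this tree, so they are sister taxa.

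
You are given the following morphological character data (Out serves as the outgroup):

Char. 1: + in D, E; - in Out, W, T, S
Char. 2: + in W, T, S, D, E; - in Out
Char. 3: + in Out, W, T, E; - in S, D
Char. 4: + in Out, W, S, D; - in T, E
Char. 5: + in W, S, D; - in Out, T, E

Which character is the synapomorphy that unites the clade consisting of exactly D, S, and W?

Char. 5

Character polarity is set by the outgroup: the derived state is whichever differs from the outgroup's state, so for Char. 3, Char. 4 the derived state is '-', and for the remaining characters it is '+'.
Char. 1 (state '+') occurs in D and E but conflicts with the nesting implied by the other characters — most parsimoniously interpreted as homoplasy.
Char. 2 (derived state '+') is shared by all ingroup taxa — unites the whole ingroup.
Char. 3: derived state '-' in D and S only — synapomorphy for {D, S}.
Char. 4 (derived state '-') is shared by E and T — a synapomorphy uniting that clade.
Char. 5: derived state '+' in D, S, and W only — synapomorphy for {D, S, W}.
Most parsimonious ingroup topology: ((W,(S,D)),(T,E)).
The clade {D, S, W} is supported by Char. 5: its derived state '+' occurs in exactly those taxa and in no other taxon (including the outgroup).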